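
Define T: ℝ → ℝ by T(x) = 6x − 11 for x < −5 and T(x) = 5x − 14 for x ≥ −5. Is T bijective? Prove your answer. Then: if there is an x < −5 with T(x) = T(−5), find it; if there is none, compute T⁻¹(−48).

Both pieces are strictly increasing (slopes 6 and 5), so each is injective on its own interval.
The left piece maps (−∞, −5) onto (−∞, −41); the right piece maps [−5, ∞) onto [−39, ∞).
The images leave a gap (−41 has no preimage), so T is not surjective, hence not bijective.
Because the two images are disjoint, no x < −5 has T(x) = T(−5), so we compute T⁻¹(−48): −48 lies in (−∞, −41), so solve 6x − 11 = −48: x = (−48 + 11)/6 = −37/6.

-37/6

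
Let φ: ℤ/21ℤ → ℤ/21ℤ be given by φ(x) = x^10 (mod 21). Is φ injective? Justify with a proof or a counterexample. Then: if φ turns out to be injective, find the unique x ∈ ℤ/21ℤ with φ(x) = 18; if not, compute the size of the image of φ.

8

φ(2): Repeated squaring mod 21: 2^1 ≡ 2, 2^2 ≡ 2² = 4, 2^4 ≡ 4² = 16, 2^8 ≡ 16² = 256 ≡ 4. Since 10 = 8 + 2, 2^10 ≡ 4·4: 4·4 = 16. So 2^10 ≡ 16 (mod 21).
φ(5): Repeated squaring mod 21: 5^1 ≡ 5, 5^2 ≡ 5² = 25 ≡ 4, 5^4 ≡ 4² = 16, 5^8 ≡ 16² = 256 ≡ 4. Since 10 = 8 + 2, 5^10 ≡ 4·4: 4·4 = 16. So 5^10 ≡ 16 (mod 21).
So φ(2) = φ(5) = 16 while 2 ≠ 5, thus φ is not injective.
Since φ is not injective, we determine |image(φ)|. Computing x^10 mod 21 for each x (by repeated squaring, reducing mod 21 at every step), the values φ(0), φ(1), …, φ(20) are: 0, 1, 16, 18, 4, 16, 15, 7, 1, 9, 4, 4, 9, 1, 7, 15, 16, 4, 18, 16, 1.
The distinct values are {0, 1, 4, 7, 9, 15, 16, 18}; there are 8 of them.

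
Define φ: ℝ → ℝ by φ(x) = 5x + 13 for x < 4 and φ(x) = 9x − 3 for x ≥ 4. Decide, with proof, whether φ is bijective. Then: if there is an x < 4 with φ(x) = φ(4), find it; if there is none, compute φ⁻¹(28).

3

Both pieces are strictly increasing (slopes 5 and 9), so each is injective on its own interval.
The left piece maps (−∞, 4) onto (−∞, 33); the right piece maps [4, ∞) onto [33, ∞).
Since 33 = 33, the images partition ℝ: φ is injective and surjective, hence bijective.
Because the two images are disjoint, no x < 4 has φ(x) = φ(4), so we compute φ⁻¹(28): 28 lies in (−∞, 33), so solve 5x + 13 = 28: x = (28 − 13)/5 = 3.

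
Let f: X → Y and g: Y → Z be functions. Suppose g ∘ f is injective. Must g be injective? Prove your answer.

No. Take X = {1, 2}, Y = {1, 2, 3, 4}, Z = {1, 2, 3, 4}, f(a) = a for each a ∈ X, and g(b) = 3 if b ∈ {3, 4} else g(b) = b.
Then g ∘ f = f is injective (X ⊂ Y and f is the inclusion), but g(3) = g(4) = 3 with 3 ≠ 4, so g is not injective.

not injective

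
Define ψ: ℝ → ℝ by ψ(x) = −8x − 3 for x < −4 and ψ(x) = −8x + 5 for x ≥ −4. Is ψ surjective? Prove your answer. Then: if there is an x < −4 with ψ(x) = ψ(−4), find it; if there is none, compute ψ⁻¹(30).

-5

Both pieces are strictly decreasing (slopes −8 and −8), so each is injective on its own interval.
The left piece maps (−∞, −4) onto (29, ∞); the right piece maps [−4, ∞) onto (−∞, 37].
The union (29, ∞) ∪ (−∞, 37] covers ℝ, so ψ is surjective.
For the follow-up: the images overlap, so an x < −4 with ψ(x) = ψ(−4) exists. ψ(−4) = 37; solving −8x − 3 = 37 for x < −4 gives x = (37 + 3)/(−8) = −5.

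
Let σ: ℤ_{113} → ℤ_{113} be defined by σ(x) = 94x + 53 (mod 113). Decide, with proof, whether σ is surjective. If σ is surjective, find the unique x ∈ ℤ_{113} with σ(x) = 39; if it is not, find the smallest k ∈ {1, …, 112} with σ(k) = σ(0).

Recall that σ is surjective if every y in the codomain equals σ(x) for some x in the domain.
Since gcd(94, 113) = 1, 94 is invertible modulo 113. Euclid's algorithm: 113 = 1·94 + 19, 94 = 4·19 + 18, 19 = 1·18 + 1; back-substituting gives 1 = 107·94 − 89·113, so 94⁻¹ ≡ 107 (mod 113).
For any y ∈ ℤ_{113}, x = 107(y − 53) mod 113 satisfies σ(x) = 94·107(y − 53) + 53 ≡ y (since 94·107 ≡ 1 mod 113). So every y has a preimage.
Therefore σ is surjective.
Since σ is surjective, we compute σ⁻¹(39): solve 94x + 53 ≡ 39 (mod 113), i.e. 94x ≡ 99 (mod 113).
Multiplying by 94⁻¹ = 107 gives x ≡ 107·99 = 10593 = 93·113 + 84 ≡ 84 (mod 113).
Check: σ(84) = 94·84 + 53 = 7949 = 70·113 + 39 ≡ 39 (mod 113).

84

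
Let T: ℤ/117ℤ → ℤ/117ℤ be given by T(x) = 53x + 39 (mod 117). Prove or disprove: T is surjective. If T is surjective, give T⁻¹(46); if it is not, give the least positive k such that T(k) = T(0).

20

Since gcd(53, 117) = 1, 53 is invertible modulo 117. Euclid's algorithm: 117 = 2·53 + 11, 53 = 4·11 + 9, 11 = 1·9 + 2, 9 = 4·2 + 1; back-substituting gives 1 = 53·53 − 24·117, so 53⁻¹ ≡ 53 (mod 117).
For any y ∈ ℤ/117ℤ, x = 53(y − 39) mod 117 satisfies T(x) = 53·53(y − 39) + 39 ≡ y (since 53·53 ≡ 1 mod 117). So every y has a preimage.
Thus T is surjective.
Since T is surjective, we compute T⁻¹(46): solve 53x + 39 ≡ 46 (mod 117), i.e. 53x ≡ 7 (mod 117).
Multiplying by 53⁻¹ = 53 gives x ≡ 53·7 = 371 = 3·117 + 20 ≡ 20 (mod 117).
Check: T(20) = 53·20 + 39 = 1099 = 9·117 + 46 ≡ 46 (mod 117).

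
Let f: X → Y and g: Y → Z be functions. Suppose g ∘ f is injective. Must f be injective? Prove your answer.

injective

Suppose f(a) = f(b). Applying g: (g ∘ f)(a) = (g ∘ f)(b). Since g ∘ f is injective, a = b. Hence f is injective.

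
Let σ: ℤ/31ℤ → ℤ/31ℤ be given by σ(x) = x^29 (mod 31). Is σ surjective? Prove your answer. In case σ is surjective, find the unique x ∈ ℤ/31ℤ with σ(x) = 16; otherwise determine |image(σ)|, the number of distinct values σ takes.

2

Since 31 is prime, the nonzero elements of ℤ/31ℤ form a cyclic group of order 30.
As gcd(29, 30) = 1, raising to the 29th power is a bijection on this group: if x_1^29 ≡ x_2^29 then (x_1x_2^{−1})^29 = 1, and the only element of order dividing gcd(29, 30) = 1 is 1, so x_1 = x_2.
With σ(0) = 0 this makes σ injective on all of ℤ/31ℤ, hence bijective (finite equal-size domain and codomain). In particular σ is surjective.
Since σ is surjective, we find the preimage of 16. The inverse of x ↦ x^29 on (ℤ/31ℤ)^× is x ↦ x^29, because 29·29 = 841 = 28·30 + 1 ≡ 1 (mod 30) and x^{30} = 1 for x ≠ 0 (Fermat). So σ⁻¹(16) = 16^29 mod 31.
Repeated squaring mod 31: 16^1 ≡ 16, 16^2 ≡ 16² = 256 ≡ 8, 16^4 ≡ 8² = 64 ≡ 2, 16^8 ≡ 2² = 4, 16^16 ≡ 4² = 16. Since 29 = 16 + 8 + 4 + 1, 16^29 ≡ 16·4·2·16: 16·4 = 64 ≡ 2, then 2·2 = 4, then 4·16 = 64 ≡ 2. So 16^29 ≡ 2 (mod 31).
Hence σ⁻¹(16) = 2.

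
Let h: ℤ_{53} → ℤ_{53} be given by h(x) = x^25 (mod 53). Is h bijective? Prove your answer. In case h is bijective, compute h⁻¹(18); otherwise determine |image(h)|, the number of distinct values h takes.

50

Since 53 is prime, the nonzero elements of ℤ_{53} form a cyclic group of order 52.
As gcd(25, 52) = 1, raising to the 25th power is a bijection on this group: if a^25 ≡ b^25 then (ab^{−1})^25 = 1, and the only element of order dividing gcd(25, 52) = 1 is 1, so a = b.
With h(0) = 0 this makes h injective on all of ℤ_{53}, hence bijective (finite equal-size domain and codomain). In particular h is bijective.
Since h is bijective, we find the preimage of 18. The inverse of x ↦ x^25 on (ℤ_{53})^× is x ↦ x^25, because 25·25 = 625 = 12·52 + 1 ≡ 1 (mod 52) and x^{52} = 1 for x ≠ 0 (Fermat). So h⁻¹(18) = 18^25 mod 53.
Repeated squaring mod 53: 18^1 ≡ 18, 18^2 ≡ 18² = 324 ≡ 6, 18^4 ≡ 6² = 36, 18^8 ≡ 36² = 1296 ≡ 24, 18^16 ≡ 24² = 576 ≡ 46. Since 25 = 16 + 8 + 1, 18^25 ≡ 46·24·18: 46·24 = 1104 ≡ 44, then 44·18 = 792 ≡ 50. So 18^25 ≡ 50 (mod 53).
Hence h⁻¹(18) = 50.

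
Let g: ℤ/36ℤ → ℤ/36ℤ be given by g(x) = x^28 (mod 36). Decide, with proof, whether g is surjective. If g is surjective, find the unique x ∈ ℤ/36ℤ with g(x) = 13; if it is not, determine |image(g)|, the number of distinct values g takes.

g(0) = 0^28 = 0.
g(6): Repeated squaring mod 36: 6^1 ≡ 6, 6^2 ≡ 6² = 36 ≡ 0, 6^4 ≡ 0² = 0, 6^8 ≡ 0² = 0, 6^16 ≡ 0² = 0. Since 28 = 16 + 8 + 4, 6^28 ≡ 0·0·0: 0·0 = 0, then 0·0 = 0. So 6^28 ≡ 0 (mod 36).
So g(0) = g(6) = 0 while 0 ≠ 6, so g is not injective.
A non-injective map from the 36-element set ℤ/36ℤ to itself takes at most 35 distinct values, so it cannot be surjective. Therefore g is not surjective.
Since g is not surjective, we determine |image(g)|. Computing x^28 mod 36 for each x (by repeated squaring, reducing mod 36 at every step), the values g(0), g(1), …, g(35) are: 0, 1, 16, 9, 4, 13, 0, 25, 28, 9, 28, 25, 0, 13, 4, 9, 16, 1, 0, 1, 16, 9, 4, 13, 0, 25, 28, 9, 28, 25, 0, 13, 4, 9, 16, 1.
The distinct values are {0, 1, 4, 9, 13, 16, 25, 28}; there are 8 of them.

8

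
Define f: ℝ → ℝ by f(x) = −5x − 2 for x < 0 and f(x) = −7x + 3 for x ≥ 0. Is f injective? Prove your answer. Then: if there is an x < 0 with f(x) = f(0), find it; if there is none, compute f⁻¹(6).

-1

Both pieces are strictly decreasing (slopes −5 and −7), so each is injective on its own interval.
The left piece maps (−∞, 0) onto (−2, ∞); the right piece maps [0, ∞) onto (−∞, 3].
These images overlap. In particular f(0) = 3 (right piece), and solving −5x − 2 = 3 on the left piece gives x = −1 < 0.
So f(−1) = f(0) with −1 ≠ 0, and f is not injective. This x = −1 is the requested value below 0.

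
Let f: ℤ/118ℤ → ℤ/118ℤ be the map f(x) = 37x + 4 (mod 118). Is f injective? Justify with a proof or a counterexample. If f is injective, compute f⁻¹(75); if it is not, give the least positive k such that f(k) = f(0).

37

Recall that f is injective when f(a) = f(b) forces a = b.
If f(a) = f(b), then 37a ≡ 37b (mod 118). Because gcd(37, 118) = 1, we may cancel 37 to get a ≡ b (mod 118).
Therefore f is injective.
We now compute 37⁻¹ mod 118 explicitly. Euclid's algorithm: 118 = 3·37 + 7, 37 = 5·7 + 2, 7 = 3·2 + 1; back-substituting gives 1 = 67·37 − 21·118, so 37⁻¹ ≡ 67 (mod 118).
Since f is injective, we compute f⁻¹(75): solve 37x + 4 ≡ 75 (mod 118), i.e. 37x ≡ 71 (mod 118).
Multiplying by 37⁻¹ = 67 gives x ≡ 67·71 = 4757 = 40·118 + 37 ≡ 37 (mod 118).
Check: f(37) = 37·37 + 4 = 1373 = 11·118 + 75 ≡ 75 (mod 118).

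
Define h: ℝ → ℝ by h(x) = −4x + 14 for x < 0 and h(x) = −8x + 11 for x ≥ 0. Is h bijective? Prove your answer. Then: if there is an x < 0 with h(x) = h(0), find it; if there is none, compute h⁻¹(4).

7/8

Both pieces are strictly decreasing (slopes −4 and −8), so each is injective on its own interval.
The left piece maps (−∞, 0) onto (14, ∞); the right piece maps [0, ∞) onto (−∞, 11].
The images leave a gap (14 has no preimage), so h is not surjective, hence not bijective.
Because the two images are disjoint, no x < 0 has h(x) = h(0), so we compute h⁻¹(4): 4 lies in (−∞, 11], so solve −8x + 11 = 4: x = (4 − 11)/(−8) = 7/8.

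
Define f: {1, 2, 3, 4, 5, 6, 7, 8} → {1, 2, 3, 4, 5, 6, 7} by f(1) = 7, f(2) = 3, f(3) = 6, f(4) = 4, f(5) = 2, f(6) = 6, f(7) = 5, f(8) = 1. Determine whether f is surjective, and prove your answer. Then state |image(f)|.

7

Every element of the codomain has a preimage: 1 = f(8), 2 = f(5), 3 = f(2), 4 = f(4), 5 = f(7), 6 = f(3), 7 = f(1).
Thus f is surjective.
The image of f is {1, 2, 3, 4, 5, 6, 7}, which has 7 elements.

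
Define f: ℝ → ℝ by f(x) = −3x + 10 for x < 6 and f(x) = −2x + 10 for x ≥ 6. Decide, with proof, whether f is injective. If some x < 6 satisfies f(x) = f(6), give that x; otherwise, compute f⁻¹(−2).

4

Both pieces are strictly decreasing (slopes −3 and −2), so each is injective on its own interval.
The left piece maps (−∞, 6) onto (−8, ∞); the right piece maps [6, ∞) onto (−∞, −2].
These images overlap. In particular f(6) = −2 (right piece), and solving −3x + 10 = −2 on the left piece gives x = 4 < 6.
So f(4) = f(6) with 4 ≠ 6, and f is not injective. This x = 4 is the requested value below 6.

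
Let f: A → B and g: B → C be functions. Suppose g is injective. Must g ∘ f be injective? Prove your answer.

No. Take A = {0, 1}, B = C = {0, 1}, f(0) = f(1) = 0, and g = identity (injective).
Then (g ∘ f)(0) = (g ∘ f)(1) = 0 with 0 ≠ 1, so g ∘ f is not injective.

not injective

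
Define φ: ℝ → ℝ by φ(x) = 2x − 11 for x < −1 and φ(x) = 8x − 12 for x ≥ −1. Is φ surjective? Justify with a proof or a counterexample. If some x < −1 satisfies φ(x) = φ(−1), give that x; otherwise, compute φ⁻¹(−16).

-9/2

Both pieces are strictly increasing (slopes 2 and 8), so each is injective on its own interval.
The left piece maps (−∞, −1) onto (−∞, −13); the right piece maps [−1, ∞) onto [−20, ∞).
The union (−∞, −13) ∪ [−20, ∞) covers ℝ, so φ is surjective.
For the follow-up: the images overlap, so an x < −1 with φ(x) = φ(−1) exists. φ(−1) = −20; solving 2x − 11 = −20 for x < −1 gives x = (−20 + 11)/2 = −9/2.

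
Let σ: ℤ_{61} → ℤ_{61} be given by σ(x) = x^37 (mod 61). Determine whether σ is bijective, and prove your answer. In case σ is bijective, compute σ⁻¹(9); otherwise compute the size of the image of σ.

58

Since 61 is prime, the nonzero elements of ℤ_{61} form a cyclic group of order 60.
As gcd(37, 60) = 1, raising to the 37th power is a bijection on this group: if s^37 ≡ t^37 then (st^{−1})^37 = 1, and the only element of order dividing gcd(37, 60) = 1 is 1, so s = t.
With σ(0) = 0 this makes σ injective on all of ℤ_{61}, hence bijective (finite equal-size domain and codomain). In particular σ is bijective.
Since σ is bijective, we find the preimage of 9. The inverse of x ↦ x^37 on (ℤ_{61})^× is x ↦ x^13, because 37·13 = 481 = 8·60 + 1 ≡ 1 (mod 60) and x^{60} = 1 for x ≠ 0 (Fermat). So σ⁻¹(9) = 9^13 mod 61.
Repeated squaring mod 61: 9^1 ≡ 9, 9^2 ≡ 9² = 81 ≡ 20, 9^4 ≡ 20² = 400 ≡ 34, 9^8 ≡ 34² = 1156 ≡ 58. Since 13 = 8 + 4 + 1, 9^13 ≡ 58·34·9: 58·34 = 1972 ≡ 20, then 20·9 = 180 ≡ 58. So 9^13 ≡ 58 (mod 61).
Hence σ⁻¹(9) = 58.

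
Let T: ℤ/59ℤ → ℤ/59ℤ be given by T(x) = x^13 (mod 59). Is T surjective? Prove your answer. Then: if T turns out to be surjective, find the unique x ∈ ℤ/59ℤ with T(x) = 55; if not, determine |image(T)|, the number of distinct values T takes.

Since 59 is prime, the nonzero elements of ℤ/59ℤ form a cyclic group of order 58.
As gcd(13, 58) = 1, raising to the 13th power is a bijection on this group: if a^13 ≡ b^13 then (ab^{−1})^13 = 1, and the only element of order dividing gcd(13, 58) = 1 is 1, so a = b.
With T(0) = 0 this makes T injective on all of ℤ/59ℤ, hence bijective (finite equal-size domain and codomain). In particular T is surjective.
Since T is surjective, we find the preimage of 55. The inverse of x ↦ x^13 on (ℤ/59ℤ)^× is x ↦ x^9, because 13·9 = 117 = 2·58 + 1 ≡ 1 (mod 58) and x^{58} = 1 for x ≠ 0 (Fermat). So T⁻¹(55) = 55^9 mod 59.
Repeated squaring mod 59: 55^1 ≡ 55, 55^2 ≡ 55² = 3025 ≡ 16, 55^4 ≡ 16² = 256 ≡ 20, 55^8 ≡ 20² = 400 ≡ 46. Since 9 = 8 + 1, 55^9 ≡ 46·55: 46·55 = 2530 ≡ 52. So 55^9 ≡ 52 (mod 59).
Hence T⁻¹(55) = 52.

52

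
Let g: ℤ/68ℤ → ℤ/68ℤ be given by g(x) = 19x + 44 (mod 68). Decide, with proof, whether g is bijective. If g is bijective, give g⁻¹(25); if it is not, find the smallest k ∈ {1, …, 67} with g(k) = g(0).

Suppose g(u) = g(v) in ℤ/68ℤ. Then 19u + 44 ≡ 19v + 44 (mod 68), hence 19(u − v) ≡ 0 (mod 68).
Since gcd(19, 68) = 1, 19 is invertible modulo 68, so u − v ≡ 0 (mod 68), i.e. u = v.
We now compute 19⁻¹ mod 68 explicitly. Euclid's algorithm: 68 = 3·19 + 11, 19 = 1·11 + 8, 11 = 1·8 + 3, 8 = 2·3 + 2, 3 = 1·2 + 1; back-substituting gives 1 = 43·19 − 12·68, so 19⁻¹ ≡ 43 (mod 68).
For any y ∈ ℤ/68ℤ, x = 43(y − 44) mod 68 satisfies g(x) = 19·43(y − 44) + 44 ≡ y (since 19·43 ≡ 1 mod 68). So every y has a preimage.
Hence g is bijective.
Since g is bijective, we find g⁻¹(25): we need 19x ≡ 25 − 44 ≡ 49 (mod 68). Using 19⁻¹ = 43: x ≡ 43·49 = 2107 = 30·68 + 67, so x = 67.
Check: g(67) = 19·67 + 44 = 1317 = 19·68 + 25 ≡ 25 (mod 68).

67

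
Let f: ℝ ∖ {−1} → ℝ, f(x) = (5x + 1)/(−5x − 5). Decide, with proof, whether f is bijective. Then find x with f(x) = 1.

If f(x) = −1, cross-multiplying gives −5(5x + 1) = 5(−5x − 5), which simplifies to −5 = −25 — false.  So −1 has no preimage and f is not surjective.
Thus f is not bijective.
Solving f(x) = 1: cross-multiplying gives 5x + 1 = 1(−5x − 5), which rearranges to 10x = −6, so x = −3/5.

-3/5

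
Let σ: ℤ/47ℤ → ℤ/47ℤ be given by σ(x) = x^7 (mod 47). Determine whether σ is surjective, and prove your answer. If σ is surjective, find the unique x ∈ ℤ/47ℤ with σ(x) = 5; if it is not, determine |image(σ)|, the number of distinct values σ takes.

Since 47 is prime, the nonzero elements of ℤ/47ℤ form a cyclic group of order 46.
As gcd(7, 46) = 1, raising to the 7th power is a bijection on this group: if x_1^7 ≡ x_2^7 then (x_1x_2^{−1})^7 = 1, and the only element of order dividing gcd(7, 46) = 1 is 1, so x_1 = x_2.
With σ(0) = 0 this makes σ injective on all of ℤ/47ℤ, hence bijective (finite equal-size domain and codomain). In particular σ is surjective.
Since σ is surjective, we find the preimage of 5. The inverse of x ↦ x^7 on (ℤ/47ℤ)^× is x ↦ x^33, because 7·33 = 231 = 5·46 + 1 ≡ 1 (mod 46) and x^{46} = 1 for x ≠ 0 (Fermat). So σ⁻¹(5) = 5^33 mod 47.
Repeated squaring mod 47: 5^1 ≡ 5, 5^2 ≡ 5² = 25, 5^4 ≡ 25² = 625 ≡ 14, 5^8 ≡ 14² = 196 ≡ 8, 5^16 ≡ 8² = 64 ≡ 17, 5^32 ≡ 17² = 289 ≡ 7. Since 33 = 32 + 1, 5^33 ≡ 7·5: 7·5 = 35. So 5^33 ≡ 35 (mod 47).
Hence σ⁻¹(5) = 35.

35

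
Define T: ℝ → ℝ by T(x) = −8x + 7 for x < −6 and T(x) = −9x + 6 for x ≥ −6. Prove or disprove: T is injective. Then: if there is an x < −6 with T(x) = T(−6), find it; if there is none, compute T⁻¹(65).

Both pieces are strictly decreasing (slopes −8 and −9), so each is injective on its own interval.
The left piece maps (−∞, −6) onto (55, ∞); the right piece maps [−6, ∞) onto (−∞, 60].
These images overlap. In particular T(−6) = 60 (right piece), and solving −8x + 7 = 60 on the left piece gives x = −53/8 < −6.
So T(−53/8) = T(−6) with −53/8 ≠ −6, and T is not injective. This x = −53/8 is the requested value below −6.

-53/8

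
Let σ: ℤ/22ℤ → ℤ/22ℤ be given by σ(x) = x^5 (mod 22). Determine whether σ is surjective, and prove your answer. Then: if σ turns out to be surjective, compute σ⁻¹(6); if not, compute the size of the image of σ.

6

σ(1) = 1^5 = 1.
σ(3): Repeated squaring mod 22: 3^1 ≡ 3, 3^2 ≡ 3² = 9, 3^4 ≡ 9² = 81 ≡ 15. Since 5 = 4 + 1, 3^5 ≡ 15·3: 15·3 = 45 ≡ 1. So 3^5 ≡ 1 (mod 22).
So σ(1) = σ(3) = 1 while 1 ≠ 3, hence σ is not injective.
A non-injective map from the 22-element set ℤ/22ℤ to itself takes at most 21 distinct values, so it cannot be surjective. So σ is not surjective.
Since σ is not surjective, we determine |image(σ)|. Computing x^5 mod 22 for each x (by repeated squaring, reducing mod 22 at every step), the values σ(0), σ(1), …, σ(21) are: 0, 1, 10, 1, 12, 1, 10, 21, 10, 1, 10, 11, 12, 21, 12, 1, 12, 21, 10, 21, 12, 21.
The distinct values are {0, 1, 10, 11, 12, 21}; there are 6 of them.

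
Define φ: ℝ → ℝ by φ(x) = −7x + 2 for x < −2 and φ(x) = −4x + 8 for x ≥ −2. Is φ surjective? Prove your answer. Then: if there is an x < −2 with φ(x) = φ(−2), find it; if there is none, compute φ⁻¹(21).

Both pieces are strictly decreasing (slopes −7 and −4), so each is injective on its own interval.
The left piece maps (−∞, −2) onto (16, ∞); the right piece maps [−2, ∞) onto (−∞, 16].
These images together cover ℝ, so φ is surjective.
Because the two images are disjoint, no x < −2 has φ(x) = φ(−2), so we compute φ⁻¹(21): 21 lies in (16, ∞), so solve −7x + 2 = 21: x = (21 − 2)/(−7) = −19/7.

-19/7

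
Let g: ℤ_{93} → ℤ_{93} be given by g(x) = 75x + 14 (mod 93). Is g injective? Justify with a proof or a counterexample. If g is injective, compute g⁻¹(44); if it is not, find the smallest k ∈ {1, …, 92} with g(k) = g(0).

31

We have gcd(75, 93) = 3 > 1. Taking u = 0 and v = 31: g(0) = 14 and g(31) = 75·31 + 14 = 2339 ≡ 14 (mod 93).
So g(0) = g(31) while 0 ≠ 31, therefore g is not injective.
Since g is not injective, we find the least positive k with g(k) = g(0): this means 75k ≡ 0 (mod 93), i.e. 93 ∣ 75k. Since gcd(75, 93) = 3, dividing through by 3 this holds exactly when 31 ∣ 25k, and as gcd(25, 31) = 1, exactly when 31 ∣ k.
The smallest positive such k is 31.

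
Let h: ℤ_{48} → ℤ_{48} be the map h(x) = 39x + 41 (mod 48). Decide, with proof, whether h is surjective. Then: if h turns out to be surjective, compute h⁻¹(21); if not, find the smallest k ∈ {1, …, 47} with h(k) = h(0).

16

By definition, surjectivity means every element of the codomain has a preimage under h.
Since gcd(39, 48) = 3, we have 39x ≡ 0 (mod 3) for all x, so h(x) ≡ 2 (mod 3).
But 0 ≢ 2 (mod 3), so 0 ∈ ℤ_{48} has no preimage. So h is not surjective.
Since h is not surjective, we find the least positive k with h(k) = h(0): this means 39k ≡ 0 (mod 48), i.e. 48 ∣ 39k. Since gcd(39, 48) = 3, dividing through by 3 this holds exactly when 16 ∣ 13k, and as gcd(13, 16) = 1, exactly when 16 ∣ k.
The smallest positive such k is 16.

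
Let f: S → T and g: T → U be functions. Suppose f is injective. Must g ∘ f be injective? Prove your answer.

not injective

No. Take S = T = U = {1, 2, 3}, f = identity (injective), and g(x) = 1 for every x.
Then (g ∘ f)(1) = 1 = (g ∘ f)(3) with 1 ≠ 3, so g ∘ f is not injective.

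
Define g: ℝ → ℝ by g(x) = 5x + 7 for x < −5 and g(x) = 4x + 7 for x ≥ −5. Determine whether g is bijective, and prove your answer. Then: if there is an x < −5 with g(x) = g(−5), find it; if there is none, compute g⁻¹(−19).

Both pieces are strictly increasing (slopes 5 and 4), so each is injective on its own interval.
The left piece maps (−∞, −5) onto (−∞, −18); the right piece maps [−5, ∞) onto [−13, ∞).
The images leave a gap (−18 has no preimage), so g is not surjective, hence not bijective.
Because the two images are disjoint, no x < −5 has g(x) = g(−5), so we compute g⁻¹(−19): −19 lies in (−∞, −18), so solve 5x + 7 = −19: x = (−19 − 7)/5 = −26/5.

-26/5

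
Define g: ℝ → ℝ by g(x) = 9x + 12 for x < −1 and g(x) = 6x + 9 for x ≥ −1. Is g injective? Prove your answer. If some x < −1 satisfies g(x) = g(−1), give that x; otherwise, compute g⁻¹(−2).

Both pieces are strictly increasing (slopes 9 and 6), so each is injective on its own interval.
The left piece maps (−∞, −1) onto (−∞, 3); the right piece maps [−1, ∞) onto [3, ∞).
These images are disjoint, so no value is attained by both pieces. Thus g is injective.
Because the two images are disjoint, no x < −1 has g(x) = g(−1), so we compute g⁻¹(−2): −2 lies in (−∞, 3), so solve 9x + 12 = −2: x = (−2 − 12)/9 = −14/9.

-14/9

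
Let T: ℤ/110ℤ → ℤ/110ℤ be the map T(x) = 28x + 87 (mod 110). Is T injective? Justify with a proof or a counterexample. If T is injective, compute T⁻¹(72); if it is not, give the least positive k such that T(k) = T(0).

55

We have gcd(28, 110) = 2 > 1. Taking x_1 = 0 and x_2 = 55: T(0) = 87 and T(55) = 28·55 + 87 = 1627 ≡ 87 (mod 110).
So T(0) = T(55) while 0 ≠ 55, therefore T is not injective.
Since T is not injective, we find the least positive k with T(k) = T(0): this means 28k ≡ 0 (mod 110), i.e. 110 ∣ 28k. Since gcd(28, 110) = 2, dividing through by 2 this holds exactly when 55 ∣ 14k, and as gcd(14, 55) = 1, exactly when 55 ∣ k.
The smallest positive such k is 55.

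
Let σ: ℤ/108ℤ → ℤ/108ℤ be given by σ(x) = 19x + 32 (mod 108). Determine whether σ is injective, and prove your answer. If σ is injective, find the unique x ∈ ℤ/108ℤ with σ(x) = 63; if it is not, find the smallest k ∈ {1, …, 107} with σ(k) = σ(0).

13

If σ(s) = σ(t), then 19s ≡ 19t (mod 108). Because gcd(19, 108) = 1, we may cancel 19 to get s ≡ t (mod 108).
Therefore σ is injective.
We now compute 19⁻¹ mod 108 explicitly. Euclid's algorithm: 108 = 5·19 + 13, 19 = 1·13 + 6, 13 = 2·6 + 1; back-substituting gives 1 = 91·19 − 16·108, so 19⁻¹ ≡ 91 (mod 108).
Since σ is injective, we compute σ⁻¹(63): solve 19x + 32 ≡ 63 (mod 108), i.e. 19x ≡ 31 (mod 108).
Multiplying by 19⁻¹ = 91 gives x ≡ 91·31 = 2821 = 26·108 + 13 ≡ 13 (mod 108).
Check: σ(13) = 19·13 + 32 = 279 = 2·108 + 63 ≡ 63 (mod 108).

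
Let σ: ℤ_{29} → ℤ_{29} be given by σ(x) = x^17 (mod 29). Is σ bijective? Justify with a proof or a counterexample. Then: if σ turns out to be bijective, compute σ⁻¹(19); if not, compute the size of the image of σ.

21

Since 29 is prime, the nonzero elements of ℤ_{29} form a cyclic group of order 28.
As gcd(17, 28) = 1, raising to the 17th power is a bijection on this group: if s^17 ≡ t^17 then (st^{−1})^17 = 1, and the only element of order dividing gcd(17, 28) = 1 is 1, so s = t.
With σ(0) = 0 this makes σ injective on all of ℤ_{29}, hence bijective (finite equal-size domain and codomain). In particular σ is bijective.
Since σ is bijective, we find the preimage of 19. The inverse of x ↦ x^17 on (ℤ_{29})^× is x ↦ x^5, because 17·5 = 85 = 3·28 + 1 ≡ 1 (mod 28) and x^{28} = 1 for x ≠ 0 (Fermat). So σ⁻¹(19) = 19^5 mod 29.
Repeated squaring mod 29: 19^1 ≡ 19, 19^2 ≡ 19² = 361 ≡ 13, 19^4 ≡ 13² = 169 ≡ 24. Since 5 = 4 + 1, 19^5 ≡ 24·19: 24·19 = 456 ≡ 21. So 19^5 ≡ 21 (mod 29).
Hence σ⁻¹(19) = 21.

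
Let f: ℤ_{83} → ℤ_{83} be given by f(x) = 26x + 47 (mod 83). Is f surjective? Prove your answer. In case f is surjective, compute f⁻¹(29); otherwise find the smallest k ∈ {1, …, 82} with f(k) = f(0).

Since gcd(26, 83) = 1, 26 is invertible modulo 83. Euclid's algorithm: 83 = 3·26 + 5, 26 = 5·5 + 1; back-substituting gives 1 = 16·26 − 5·83, so 26⁻¹ ≡ 16 (mod 83).
For any y ∈ ℤ_{83}, x = 16(y − 47) mod 83 satisfies f(x) = 26·16(y − 47) + 47 ≡ y (since 26·16 ≡ 1 mod 83). So every y has a preimage.
Therefore f is surjective.
Since f is surjective, we compute f⁻¹(29): solve 26x + 47 ≡ 29 (mod 83), i.e. 26x ≡ 65 (mod 83).
Multiplying by 26⁻¹ = 16 gives x ≡ 16·65 = 1040 = 12·83 + 44 ≡ 44 (mod 83).
Check: f(44) = 26·44 + 47 = 1191 = 14·83 + 29 ≡ 29 (mod 83).

44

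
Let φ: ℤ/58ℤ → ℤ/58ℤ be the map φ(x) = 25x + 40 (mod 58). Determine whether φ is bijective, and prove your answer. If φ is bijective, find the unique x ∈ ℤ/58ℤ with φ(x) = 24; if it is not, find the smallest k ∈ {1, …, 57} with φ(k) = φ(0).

4

Recall that φ is injective when φ(a) = φ(b) forces a = b.
If φ(a) = φ(b), then 25a ≡ 25b (mod 58). Because gcd(25, 58) = 1, we may cancel 25 to get a ≡ b (mod 58).
We now compute 25⁻¹ mod 58 explicitly. Euclid's algorithm: 58 = 2·25 + 8, 25 = 3·8 + 1; back-substituting gives 1 = 7·25 − 3·58, so 25⁻¹ ≡ 7 (mod 58).
For any y ∈ ℤ/58ℤ, x = 7(y − 40) mod 58 satisfies φ(x) = 25·7(y − 40) + 40 ≡ y (since 25·7 ≡ 1 mod 58). So every y has a preimage.
Hence φ is bijective.
Since φ is bijective, we find φ⁻¹(24): we need 25x ≡ 24 − 40 ≡ 42 (mod 58). Using 25⁻¹ = 7: x ≡ 7·42 = 294 = 5·58 + 4, so x = 4.
Check: φ(4) = 25·4 + 40 = 140 = 2·58 + 24 ≡ 24 (mod 58).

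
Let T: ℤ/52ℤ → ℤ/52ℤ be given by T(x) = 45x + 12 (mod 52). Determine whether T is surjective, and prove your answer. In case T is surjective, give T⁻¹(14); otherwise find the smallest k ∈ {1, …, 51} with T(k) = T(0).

22

Since gcd(45, 52) = 1, 45 is invertible modulo 52. Euclid's algorithm: 52 = 1·45 + 7, 45 = 6·7 + 3, 7 = 2·3 + 1; back-substituting gives 1 = 37·45 − 32·52, so 45⁻¹ ≡ 37 (mod 52).
For any y ∈ ℤ/52ℤ, x = 37(y − 12) mod 52 satisfies T(x) = 45·37(y − 12) + 12 ≡ y (since 45·37 ≡ 1 mod 52). So every y has a preimage.
Thus T is surjective.
Since T is surjective, we find T⁻¹(14): we need 45x ≡ 14 − 12 ≡ 2 (mod 52). Using 45⁻¹ = 37: x ≡ 37·2 = 74 = 1·52 + 22, so x = 22.
Check: T(22) = 45·22 + 12 = 1002 = 19·52 + 14 ≡ 14 (mod 52).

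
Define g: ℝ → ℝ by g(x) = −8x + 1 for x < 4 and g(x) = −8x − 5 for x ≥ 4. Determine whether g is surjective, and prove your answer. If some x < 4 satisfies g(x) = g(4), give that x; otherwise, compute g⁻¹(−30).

31/8

Both pieces are strictly decreasing (slopes −8 and −8), so each is injective on its own interval.
The left piece maps (−∞, 4) onto (−31, ∞); the right piece maps [4, ∞) onto (−∞, −37].
The union (−31, ∞) ∪ (−∞, −37] omits the interval between −31 and −37; in particular −31 has no preimage. So g is not surjective.
Because the two images are disjoint, no x < 4 has g(x) = g(4), so we compute g⁻¹(−30): −30 lies in (−31, ∞), so solve −8x + 1 = −30: x = (−30 − 1)/(−8) = 31/8.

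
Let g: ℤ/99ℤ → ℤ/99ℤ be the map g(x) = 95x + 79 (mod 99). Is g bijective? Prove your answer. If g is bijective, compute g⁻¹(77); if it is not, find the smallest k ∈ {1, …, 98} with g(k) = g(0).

If g(u) = g(v), then 95u ≡ 95v (mod 99). Because gcd(95, 99) = 1, we may cancel 95 to get u ≡ v (mod 99).
We now compute 95⁻¹ mod 99 explicitly. Euclid's algorithm: 99 = 1·95 + 4, 95 = 23·4 + 3, 4 = 1·3 + 1; back-substituting gives 1 = 74·95 − 71·99, so 95⁻¹ ≡ 74 (mod 99).
For any y ∈ ℤ/99ℤ, x = 74(y − 79) mod 99 satisfies g(x) = 95·74(y − 79) + 79 ≡ y (since 95·74 ≡ 1 mod 99). So every y has a preimage.
Hence g is bijective.
Since g is bijective, we compute g⁻¹(77): solve 95x + 79 ≡ 77 (mod 99), i.e. 95x ≡ 97 (mod 99).
Multiplying by 95⁻¹ = 74 gives x ≡ 74·97 = 7178 = 72·99 + 50 ≡ 50 (mod 99).
Check: g(50) = 95·50 + 79 = 4829 = 48·99 + 77 ≡ 77 (mod 99).

50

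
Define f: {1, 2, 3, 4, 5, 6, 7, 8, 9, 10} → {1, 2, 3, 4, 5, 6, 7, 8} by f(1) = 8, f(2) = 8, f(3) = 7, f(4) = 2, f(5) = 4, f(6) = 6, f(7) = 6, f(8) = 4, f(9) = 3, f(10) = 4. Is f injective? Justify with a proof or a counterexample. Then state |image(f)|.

f(1) = 8 = f(2) with 1 ≠ 2, so f is not injective.
The image of f is {2, 3, 4, 6, 7, 8}, which has 6 elements.

6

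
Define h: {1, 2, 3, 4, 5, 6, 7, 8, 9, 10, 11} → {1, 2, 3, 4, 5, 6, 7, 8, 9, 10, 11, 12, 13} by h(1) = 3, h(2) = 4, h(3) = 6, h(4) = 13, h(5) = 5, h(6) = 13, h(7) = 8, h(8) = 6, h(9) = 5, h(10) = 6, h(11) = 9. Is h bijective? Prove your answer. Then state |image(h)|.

h(4) = 13 = h(6) with 4 ≠ 6, so h is not injective, hence not bijective.
The image of h is {3, 4, 5, 6, 8, 9, 13}, which has 7 elements.

7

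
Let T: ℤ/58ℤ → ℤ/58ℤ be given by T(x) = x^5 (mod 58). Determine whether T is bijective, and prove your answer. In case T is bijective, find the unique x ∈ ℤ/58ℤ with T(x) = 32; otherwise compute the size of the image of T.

2

Computing x^5 mod 58 for each x (by repeated squaring, reducing mod 58 at every step), the values T(0), T(1), …, T(57) are: 0, 1, 32, 11, 38, 51, 4, 45, 56, 5, 8, 43, 12, 35, 48, 39, 52, 17, 44, 21, 24, 31, 42, 25, 36, 49, 18, 55, 28, 29, 30, 3, 40, 9, 22, 33, 16, 27, 34, 37, 14, 41, 6, 19, 10, 23, 46, 15, 50, 53, 2, 13, 54, 7, 20, 47, 26, 57.
Every element of ℤ/58ℤ appears exactly once in this list, so T is a bijection, and in particular bijective.
Since T is bijective, we read off the preimage of 32 from the same table: T(2) = 32, so T⁻¹(32) = 2.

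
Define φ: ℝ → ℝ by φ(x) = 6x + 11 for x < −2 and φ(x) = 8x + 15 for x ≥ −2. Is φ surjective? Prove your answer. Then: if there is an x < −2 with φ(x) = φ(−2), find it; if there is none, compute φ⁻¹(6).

Both pieces are strictly increasing (slopes 6 and 8), so each is injective on its own interval.
The left piece maps (−∞, −2) onto (−∞, −1); the right piece maps [−2, ∞) onto [−1, ∞).
These images together cover ℝ, so φ is surjective.
Because the two images are disjoint, no x < −2 has φ(x) = φ(−2), so we compute φ⁻¹(6): 6 lies in [−1, ∞), so solve 8x + 15 = 6: x = (6 − 15)/8 = −9/8.

-9/8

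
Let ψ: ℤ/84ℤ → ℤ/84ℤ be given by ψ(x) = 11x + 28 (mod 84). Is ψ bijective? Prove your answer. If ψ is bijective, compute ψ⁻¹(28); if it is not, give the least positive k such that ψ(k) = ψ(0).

0

Suppose ψ(a) = ψ(b) in ℤ/84ℤ. Then 11a + 28 ≡ 11b + 28 (mod 84), so 11(a − b) ≡ 0 (mod 84).
Since gcd(11, 84) = 1, 11 is invertible modulo 84, therefore a − b ≡ 0 (mod 84), i.e. a = b.
We now compute 11⁻¹ mod 84 explicitly. Euclid's algorithm: 84 = 7·11 + 7, 11 = 1·7 + 4, 7 = 1·4 + 3, 4 = 1·3 + 1; back-substituting gives 1 = 23·11 − 3·84, so 11⁻¹ ≡ 23 (mod 84).
Then y ↦ 23(y − 28) is a two-sided inverse to ψ, so every y ∈ ℤ/84ℤ has a preimage.
Hence ψ is bijective.
Since ψ is bijective, we find ψ⁻¹(28): we need 11x ≡ 28 − 28 ≡ 0 (mod 84). Using 11⁻¹ = 23: x ≡ 23·0 = 0, so x = 0.
Check: ψ(0) = 11·0 + 28 = 28 ≡ 28 (mod 84).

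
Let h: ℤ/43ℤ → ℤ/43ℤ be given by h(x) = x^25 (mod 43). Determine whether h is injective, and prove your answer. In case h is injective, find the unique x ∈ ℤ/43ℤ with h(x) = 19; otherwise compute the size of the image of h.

33

Since 43 is prime, the nonzero elements of ℤ/43ℤ form a cyclic group of order 42.
As gcd(25, 42) = 1, raising to the 25th power is a bijection on this group: if x_1^25 ≡ x_2^25 then (x_1x_2^{−1})^25 = 1, and the only element of order dividing gcd(25, 42) = 1 is 1, so x_1 = x_2.
With h(0) = 0 this makes h injective on all of ℤ/43ℤ, hence bijective (finite equal-size domain and codomain). In particular h is injective.
Since h is injective, we find the preimage of 19. The inverse of x ↦ x^25 on (ℤ/43ℤ)^× is x ↦ x^37, because 25·37 = 925 = 22·42 + 1 ≡ 1 (mod 42) and x^{42} = 1 for x ≠ 0 (Fermat). So h⁻¹(19) = 19^37 mod 43.
Repeated squaring mod 43: 19^1 ≡ 19, 19^2 ≡ 19² = 361 ≡ 17, 19^4 ≡ 17² = 289 ≡ 31, 19^8 ≡ 31² = 961 ≡ 15, 19^16 ≡ 15² = 225 ≡ 10, 19^32 ≡ 10² = 100 ≡ 14. Since 37 = 32 + 4 + 1, 19^37 ≡ 14·31·19: 14·31 = 434 ≡ 4, then 4·19 = 76 ≡ 33. So 19^37 ≡ 33 (mod 43).
Hence h⁻¹(19) = 33.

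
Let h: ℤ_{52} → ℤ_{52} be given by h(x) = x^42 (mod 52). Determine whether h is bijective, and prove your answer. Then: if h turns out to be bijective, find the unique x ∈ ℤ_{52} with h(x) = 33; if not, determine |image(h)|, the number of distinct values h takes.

6

h(1) = 1^42 = 1.
h(3): Repeated squaring mod 52: 3^1 ≡ 3, 3^2 ≡ 3² = 9, 3^4 ≡ 9² = 81 ≡ 29, 3^8 ≡ 29² = 841 ≡ 9, 3^16 ≡ 9² = 81 ≡ 29, 3^32 ≡ 29² = 841 ≡ 9. Since 42 = 32 + 8 + 2, 3^42 ≡ 9·9·9: 9·9 = 81 ≡ 29, then 29·9 = 261 ≡ 1. So 3^42 ≡ 1 (mod 52).
So h(1) = h(3) = 1 while 1 ≠ 3, hence h is not injective, hence not bijective.
Since h is not bijective, we determine |image(h)|. Computing x^42 mod 52 for each x (by repeated squaring, reducing mod 52 at every step), the values h(0), h(1), …, h(51) are: 0, 1, 12, 1, 40, 25, 12, 25, 12, 1, 40, 25, 40, 13, 40, 25, 40, 1, 12, 25, 12, 25, 40, 1, 12, 1, 0, 1, 12, 1, 40, 25, 12, 25, 12, 1, 40, 25, 40, 13, 40, 25, 40, 1, 12, 25, 12, 25, 40, 1, 12, 1.
The distinct values are {0, 1, 12, 13, 25, 40}; there are 6 of them.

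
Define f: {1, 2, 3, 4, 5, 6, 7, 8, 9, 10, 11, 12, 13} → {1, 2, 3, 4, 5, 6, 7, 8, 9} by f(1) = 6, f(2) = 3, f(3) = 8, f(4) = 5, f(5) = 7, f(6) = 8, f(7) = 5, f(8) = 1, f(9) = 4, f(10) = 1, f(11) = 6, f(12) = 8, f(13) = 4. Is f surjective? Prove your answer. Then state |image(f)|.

No element maps to 2, so f is not surjective.
The image of f is {1, 3, 4, 5, 6, 7, 8}, which has 7 elements.

7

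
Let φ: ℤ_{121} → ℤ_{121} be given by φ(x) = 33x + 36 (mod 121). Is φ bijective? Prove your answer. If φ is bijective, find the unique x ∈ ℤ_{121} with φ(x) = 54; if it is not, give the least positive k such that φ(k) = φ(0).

11

By definition, φ is injective when φ(u) = φ(v) forces u = v.
We have gcd(33, 121) = 11 > 1. Taking u = 0 and v = 11: φ(0) = 36 and φ(11) = 33·11 + 36 = 399 ≡ 36 (mod 121).
So φ(0) = φ(11) while 0 ≠ 11, so φ is not injective, hence not bijective.
Since φ is not bijective, we find the least positive k with φ(k) = φ(0): this means 33k ≡ 0 (mod 121), i.e. 121 ∣ 33k. Since gcd(33, 121) = 11, dividing through by 11 this holds exactly when 11 ∣ 3k, and as gcd(3, 11) = 1, exactly when 11 ∣ k.
The smallest positive such k is 11.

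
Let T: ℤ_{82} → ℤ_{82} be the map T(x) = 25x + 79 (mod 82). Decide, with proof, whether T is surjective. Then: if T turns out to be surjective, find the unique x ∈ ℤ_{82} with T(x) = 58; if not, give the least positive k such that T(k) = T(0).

9

Since gcd(25, 82) = 1, 25 is invertible modulo 82. Euclid's algorithm: 82 = 3·25 + 7, 25 = 3·7 + 4, 7 = 1·4 + 3, 4 = 1·3 + 1; back-substituting gives 1 = 23·25 − 7·82, so 25⁻¹ ≡ 23 (mod 82).
Then y ↦ 23(y − 79) is a two-sided inverse to T, so every y ∈ ℤ_{82} has a preimage.
Thus T is surjective.
Since T is surjective, we find T⁻¹(58): we need 25x ≡ 58 − 79 ≡ 61 (mod 82). Using 25⁻¹ = 23: x ≡ 23·61 = 1403 = 17·82 + 9, so x = 9.
Check: T(9) = 25·9 + 79 = 304 = 3·82 + 58 ≡ 58 (mod 82).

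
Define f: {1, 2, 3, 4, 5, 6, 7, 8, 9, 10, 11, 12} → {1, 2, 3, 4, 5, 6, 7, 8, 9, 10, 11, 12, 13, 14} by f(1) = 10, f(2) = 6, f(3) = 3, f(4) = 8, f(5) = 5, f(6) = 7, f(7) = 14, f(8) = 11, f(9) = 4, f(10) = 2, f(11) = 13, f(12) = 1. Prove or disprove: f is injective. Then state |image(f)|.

The values f(1), …, f(12) are 10, 6, 3, 8, 5, 7, 14, 11, 4, 2, 13, 1 — all distinct.
So f(u) = f(v) only when u = v, and f is injective.
The image of f is {1, 2, 3, 4, 5, 6, 7, 8, 10, 11, 13, 14}, which has 12 elements.

12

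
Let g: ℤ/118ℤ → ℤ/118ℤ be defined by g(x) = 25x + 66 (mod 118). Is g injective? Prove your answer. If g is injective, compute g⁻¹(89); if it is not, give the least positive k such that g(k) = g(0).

67

Recall that injectivity means: for all s, t in the domain, g(s) = g(t) implies s = t.
Suppose g(s) = g(t) in ℤ/118ℤ. Then 25s + 66 ≡ 25t + 66 (mod 118), so 25(s − t) ≡ 0 (mod 118).
Since gcd(25, 118) = 1, 25 is invertible modulo 118, thus s − t ≡ 0 (mod 118), i.e. s = t.
Therefore g is injective.
We now compute 25⁻¹ mod 118 explicitly. Euclid's algorithm: 118 = 4·25 + 18, 25 = 1·18 + 7, 18 = 2·7 + 4, 7 = 1·4 + 3, 4 = 1·3 + 1; back-substituting gives 1 = 85·25 − 18·118, so 25⁻¹ ≡ 85 (mod 118).
Since g is injective, we find g⁻¹(89): we need 25x ≡ 89 − 66 ≡ 23 (mod 118). Using 25⁻¹ = 85: x ≡ 85·23 = 1955 = 16·118 + 67, so x = 67.
Check: g(67) = 25·67 + 66 = 1741 = 14·118 + 89 ≡ 89 (mod 118).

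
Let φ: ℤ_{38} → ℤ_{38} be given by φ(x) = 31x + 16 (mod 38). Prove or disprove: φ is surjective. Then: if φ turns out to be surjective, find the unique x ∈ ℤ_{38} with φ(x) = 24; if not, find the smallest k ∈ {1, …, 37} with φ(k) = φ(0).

Since gcd(31, 38) = 1, 31 is invertible modulo 38. Euclid's algorithm: 38 = 1·31 + 7, 31 = 4·7 + 3, 7 = 2·3 + 1; back-substituting gives 1 = 27·31 − 22·38, so 31⁻¹ ≡ 27 (mod 38).
For any y ∈ ℤ_{38}, x = 27(y − 16) mod 38 satisfies φ(x) = 31·27(y − 16) + 16 ≡ y (since 31·27 ≡ 1 mod 38). So every y has a preimage.
Hence φ is surjective.
Since φ is surjective, we compute φ⁻¹(24): solve 31x + 16 ≡ 24 (mod 38), i.e. 31x ≡ 8 (mod 38).
Multiplying by 31⁻¹ = 27 gives x ≡ 27·8 = 216 = 5·38 + 26 ≡ 26 (mod 38).
Check: φ(26) = 31·26 + 16 = 822 = 21·38 + 24 ≡ 24 (mod 38).

26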